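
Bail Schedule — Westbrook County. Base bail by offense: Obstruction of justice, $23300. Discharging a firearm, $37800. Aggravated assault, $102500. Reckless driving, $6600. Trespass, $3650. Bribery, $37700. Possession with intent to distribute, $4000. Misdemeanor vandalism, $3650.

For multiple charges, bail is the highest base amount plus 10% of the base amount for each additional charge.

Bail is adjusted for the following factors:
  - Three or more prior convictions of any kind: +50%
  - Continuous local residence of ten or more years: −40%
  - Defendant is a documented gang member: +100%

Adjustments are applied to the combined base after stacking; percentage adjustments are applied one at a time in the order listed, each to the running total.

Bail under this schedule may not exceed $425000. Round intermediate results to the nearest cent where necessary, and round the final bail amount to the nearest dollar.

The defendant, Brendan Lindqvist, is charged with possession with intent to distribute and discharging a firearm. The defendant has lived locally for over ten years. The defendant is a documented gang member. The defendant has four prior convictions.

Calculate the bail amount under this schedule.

$68760

Base amounts from the schedule: possession with intent to distribute $4000; discharging a firearm $37800.
Stacking rule: highest base plus 10% of each additional charge. Highest is discharging a firearm at $37800. Additional: $4000 × 10% = $400. Combined base = $37800 + $400 = $38200.
Three or more prior convictions of any kind (+50%): $38200 × 1.5 = $57300.
Continuous local residence of ten or more years (−40%): $57300 × 0.6 = $34380.
Defendant is a documented gang member (+100%): $34380 × 2 = $68760.
$68760 is within the $425000 maximum.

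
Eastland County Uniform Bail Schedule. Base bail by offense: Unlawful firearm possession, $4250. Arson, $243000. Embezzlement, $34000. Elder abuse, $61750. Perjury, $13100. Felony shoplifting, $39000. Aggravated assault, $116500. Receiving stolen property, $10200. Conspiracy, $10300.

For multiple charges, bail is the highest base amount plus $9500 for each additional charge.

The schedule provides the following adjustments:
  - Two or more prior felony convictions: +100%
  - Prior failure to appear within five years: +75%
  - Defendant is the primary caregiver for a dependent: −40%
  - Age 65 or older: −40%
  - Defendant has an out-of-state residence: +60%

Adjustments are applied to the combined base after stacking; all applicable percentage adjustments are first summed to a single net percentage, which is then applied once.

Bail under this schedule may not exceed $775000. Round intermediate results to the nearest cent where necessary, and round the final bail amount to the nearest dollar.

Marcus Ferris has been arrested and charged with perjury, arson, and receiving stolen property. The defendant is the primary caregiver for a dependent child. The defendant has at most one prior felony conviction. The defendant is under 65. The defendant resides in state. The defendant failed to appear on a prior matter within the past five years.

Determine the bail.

Base amounts from the schedule: perjury $13100; arson $243000; receiving stolen property $10200.
Stacking rule: highest base plus $9500 per additional charge. Highest is arson at $243000; 2 additional charges → +$19000. Combined base = $262000.
Net percentage adjustment: +75% −40% = +35%. $262000 × 1.35 = $353700.
$353700 is within the $775000 maximum.

$353700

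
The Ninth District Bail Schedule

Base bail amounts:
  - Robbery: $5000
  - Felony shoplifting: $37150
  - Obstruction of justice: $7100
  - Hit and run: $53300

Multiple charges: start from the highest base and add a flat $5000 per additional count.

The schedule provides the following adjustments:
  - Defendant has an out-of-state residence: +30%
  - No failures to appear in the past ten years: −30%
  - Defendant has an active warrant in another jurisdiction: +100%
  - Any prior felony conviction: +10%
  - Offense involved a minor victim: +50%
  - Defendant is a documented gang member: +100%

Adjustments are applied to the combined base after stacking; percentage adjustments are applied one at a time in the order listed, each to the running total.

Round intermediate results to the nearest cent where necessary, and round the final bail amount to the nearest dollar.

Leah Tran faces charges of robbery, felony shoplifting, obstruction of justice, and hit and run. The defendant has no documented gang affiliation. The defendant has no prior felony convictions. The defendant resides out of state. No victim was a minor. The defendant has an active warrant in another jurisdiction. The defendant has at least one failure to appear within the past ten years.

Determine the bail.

Base amounts from the schedule: robbery $5000; felony shoplifting $37150; obstruction of justice $7100; hit and run $53300.
Stacking rule: highest base plus $5000 per additional charge. Highest is hit and run at $53300; 3 additional charges → +$15000. Combined base = $68300.
Defendant has an out-of-state residence (+30%): $68300 × 1.3 = $88790.
Defendant has an active warrant in another jurisdiction (+100%): $88790 × 2 = $177580.

$177580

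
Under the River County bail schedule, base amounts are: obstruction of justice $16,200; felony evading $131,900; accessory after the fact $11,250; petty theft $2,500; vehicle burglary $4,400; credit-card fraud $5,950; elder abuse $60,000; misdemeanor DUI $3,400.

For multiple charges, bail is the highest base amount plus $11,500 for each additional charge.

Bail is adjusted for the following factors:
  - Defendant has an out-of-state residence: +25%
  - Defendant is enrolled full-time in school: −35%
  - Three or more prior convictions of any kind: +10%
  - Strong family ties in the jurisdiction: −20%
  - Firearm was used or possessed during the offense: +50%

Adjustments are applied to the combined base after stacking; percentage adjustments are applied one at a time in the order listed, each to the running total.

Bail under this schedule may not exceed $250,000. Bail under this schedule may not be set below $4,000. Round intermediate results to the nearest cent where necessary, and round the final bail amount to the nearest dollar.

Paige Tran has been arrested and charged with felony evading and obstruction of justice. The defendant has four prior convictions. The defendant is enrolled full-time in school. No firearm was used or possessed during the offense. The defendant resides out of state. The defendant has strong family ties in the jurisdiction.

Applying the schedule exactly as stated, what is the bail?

$102,531

Base amounts from the schedule: felony evading $131,900; obstruction of justice $16,200.
Stacking rule: highest base plus $11,500 per additional charge. Highest is felony evading at $131,900; 1 additional charge → +$11,500. Combined base = $143,400.
Defendant has an out-of-state residence (+25%): $143,400 × 1.25 = $179,250.
Defendant is enrolled full-time in school (−35%): $179,250 × 0.65 = $116,512.50.
Three or more prior convictions of any kind (+10%): $116,512.50 × 1.1 = $128,163.75.
Strong family ties in the jurisdiction (−20%): $128,163.75 × 0.8 = $102,531.
$102,531 is within the $250,000 maximum.
$102,531 is at or above the $4,000 minimum.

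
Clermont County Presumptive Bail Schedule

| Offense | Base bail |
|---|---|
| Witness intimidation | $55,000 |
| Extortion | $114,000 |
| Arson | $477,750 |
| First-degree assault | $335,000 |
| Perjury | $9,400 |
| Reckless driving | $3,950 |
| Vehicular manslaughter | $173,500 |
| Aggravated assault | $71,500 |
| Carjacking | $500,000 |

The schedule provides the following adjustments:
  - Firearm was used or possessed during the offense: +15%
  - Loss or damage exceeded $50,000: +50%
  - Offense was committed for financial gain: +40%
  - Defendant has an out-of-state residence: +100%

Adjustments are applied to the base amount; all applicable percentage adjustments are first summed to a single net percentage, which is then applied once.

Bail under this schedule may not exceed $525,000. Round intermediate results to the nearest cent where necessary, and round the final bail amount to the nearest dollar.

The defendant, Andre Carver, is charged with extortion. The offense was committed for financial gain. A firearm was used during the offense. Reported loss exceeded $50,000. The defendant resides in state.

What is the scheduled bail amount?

Base amounts from the schedule: extortion $114,000.
Single charge. Combined base = $114,000.
Net percentage adjustment: +15% +50% +40% = +105%. $114,000 × 2.05 = $233,700.
$233,700 is within the $525,000 maximum.

$233,700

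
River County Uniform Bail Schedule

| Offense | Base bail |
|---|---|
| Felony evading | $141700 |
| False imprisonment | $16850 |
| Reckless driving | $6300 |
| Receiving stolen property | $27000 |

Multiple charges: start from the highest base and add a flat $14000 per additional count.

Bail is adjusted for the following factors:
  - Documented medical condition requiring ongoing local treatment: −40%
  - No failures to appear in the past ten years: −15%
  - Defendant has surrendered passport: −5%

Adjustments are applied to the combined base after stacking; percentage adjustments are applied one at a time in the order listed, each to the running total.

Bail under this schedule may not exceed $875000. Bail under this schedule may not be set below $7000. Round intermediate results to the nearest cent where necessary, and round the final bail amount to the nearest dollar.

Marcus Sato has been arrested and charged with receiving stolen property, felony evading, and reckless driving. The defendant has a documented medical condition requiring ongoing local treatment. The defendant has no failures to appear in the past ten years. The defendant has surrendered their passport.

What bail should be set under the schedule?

Base amounts from the schedule: receiving stolen property $27000; felony evading $141700; reckless driving $6300.
Stacking rule: highest base plus $14000 per additional charge. Highest is felony evading at $141700; 2 additional charges → +$28000. Combined base = $169700.
Documented medical condition requiring ongoing local treatment (−40%): $169700 × 0.6 = $101820.
No failures to appear in the past ten years (−15%): $101820 × 0.85 = $86547.
Defendant has surrendered passport (−5%): $86547 × 0.95 = $82219.65.
$82219.65 is within the $875000 maximum.
$82219.65 is at or above the $7000 minimum.
Rounded to the nearest dollar: $82220.

$82220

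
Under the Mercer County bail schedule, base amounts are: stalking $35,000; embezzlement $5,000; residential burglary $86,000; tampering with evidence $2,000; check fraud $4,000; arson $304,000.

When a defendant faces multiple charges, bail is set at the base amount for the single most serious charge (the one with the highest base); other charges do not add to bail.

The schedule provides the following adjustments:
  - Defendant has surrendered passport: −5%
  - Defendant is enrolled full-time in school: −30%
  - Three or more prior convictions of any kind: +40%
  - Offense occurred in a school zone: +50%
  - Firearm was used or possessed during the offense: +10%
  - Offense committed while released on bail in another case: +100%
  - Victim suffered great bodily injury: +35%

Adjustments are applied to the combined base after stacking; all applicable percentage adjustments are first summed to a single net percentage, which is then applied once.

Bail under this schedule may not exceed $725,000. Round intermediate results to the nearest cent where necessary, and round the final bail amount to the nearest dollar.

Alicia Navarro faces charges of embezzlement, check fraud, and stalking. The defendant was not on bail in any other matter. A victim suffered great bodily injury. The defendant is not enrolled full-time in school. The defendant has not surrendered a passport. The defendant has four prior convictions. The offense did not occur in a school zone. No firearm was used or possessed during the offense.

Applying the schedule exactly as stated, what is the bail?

Base amounts from the schedule: embezzlement $5,000; check fraud $4,000; stalking $35,000.
Stacking rule: use the highest base only. Highest is stalking at $35,000. Combined base = $35,000.
Net percentage adjustment: +40% +35% = +75%. $35,000 × 1.75 = $61,250.
$61,250 is within the $725,000 maximum.

$61,250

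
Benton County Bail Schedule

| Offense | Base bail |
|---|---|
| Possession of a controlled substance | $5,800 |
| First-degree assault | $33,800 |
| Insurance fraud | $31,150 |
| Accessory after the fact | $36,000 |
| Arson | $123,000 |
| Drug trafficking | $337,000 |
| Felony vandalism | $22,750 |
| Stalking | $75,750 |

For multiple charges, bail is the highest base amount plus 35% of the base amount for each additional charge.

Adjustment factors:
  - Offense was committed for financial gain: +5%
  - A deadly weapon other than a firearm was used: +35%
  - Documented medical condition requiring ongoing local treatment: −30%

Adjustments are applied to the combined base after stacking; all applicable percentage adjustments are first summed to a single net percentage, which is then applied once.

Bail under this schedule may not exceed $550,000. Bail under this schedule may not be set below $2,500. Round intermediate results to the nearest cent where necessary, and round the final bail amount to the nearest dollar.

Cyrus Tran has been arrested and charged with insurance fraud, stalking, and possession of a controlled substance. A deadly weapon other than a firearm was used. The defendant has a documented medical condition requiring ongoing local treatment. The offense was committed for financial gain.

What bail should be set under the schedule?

Base amounts from the schedule: insurance fraud $31,150; stalking $75,750; possession of a controlled substance $5,800.
Stacking rule: highest base plus 35% of each additional charge. Highest is stalking at $75,750. Additional: $31,150 × 35% = $10,902.50; $5,800 × 35% = $2,030. Combined base = $75,750 + $12,932.50 = $88,682.50.
Net percentage adjustment: +5% +35% −30% = +10%. $88,682.50 × 1.1 = $97,550.75.
$97,550.75 is within the $550,000 maximum.
$97,550.75 is at or above the $2,500 minimum.
Rounded to the nearest dollar: $97,551.

$97,551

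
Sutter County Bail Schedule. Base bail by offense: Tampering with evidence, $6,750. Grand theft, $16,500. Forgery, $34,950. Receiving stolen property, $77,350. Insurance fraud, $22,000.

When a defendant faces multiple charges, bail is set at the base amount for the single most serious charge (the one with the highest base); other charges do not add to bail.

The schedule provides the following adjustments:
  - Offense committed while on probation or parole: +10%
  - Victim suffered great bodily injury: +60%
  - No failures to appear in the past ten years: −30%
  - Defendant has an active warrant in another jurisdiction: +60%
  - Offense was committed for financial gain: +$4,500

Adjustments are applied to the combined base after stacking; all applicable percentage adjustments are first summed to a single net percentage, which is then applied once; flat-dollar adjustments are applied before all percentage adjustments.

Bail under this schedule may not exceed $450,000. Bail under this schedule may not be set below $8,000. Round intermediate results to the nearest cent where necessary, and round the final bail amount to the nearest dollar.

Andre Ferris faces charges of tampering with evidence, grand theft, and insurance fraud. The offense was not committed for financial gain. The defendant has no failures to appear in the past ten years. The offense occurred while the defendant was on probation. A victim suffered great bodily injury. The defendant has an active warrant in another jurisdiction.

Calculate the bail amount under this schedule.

Base amounts from the schedule: tampering with evidence $6,750; grand theft $16,500; insurance fraud $22,000.
Stacking rule: use the highest base only. Highest is insurance fraud at $22,000. Combined base = $22,000.
Net percentage adjustment: +10% +60% −30% +60% = +100%. $22,000 × 2 = $44,000.
$44,000 is within the $450,000 maximum.
$44,000 is at or above the $8,000 minimum.

$44,000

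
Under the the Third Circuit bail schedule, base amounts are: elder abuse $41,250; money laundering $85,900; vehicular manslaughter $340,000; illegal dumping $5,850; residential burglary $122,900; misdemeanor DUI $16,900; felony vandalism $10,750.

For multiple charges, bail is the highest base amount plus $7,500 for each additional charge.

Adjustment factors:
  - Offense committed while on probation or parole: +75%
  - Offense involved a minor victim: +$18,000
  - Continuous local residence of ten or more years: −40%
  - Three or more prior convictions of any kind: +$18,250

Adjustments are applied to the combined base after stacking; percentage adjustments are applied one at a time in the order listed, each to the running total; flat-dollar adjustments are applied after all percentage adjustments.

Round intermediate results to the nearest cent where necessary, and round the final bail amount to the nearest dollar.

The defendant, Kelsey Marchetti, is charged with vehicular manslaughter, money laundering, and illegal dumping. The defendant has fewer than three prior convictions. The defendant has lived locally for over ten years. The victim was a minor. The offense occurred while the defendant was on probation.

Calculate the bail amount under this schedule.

Base amounts from the schedule: vehicular manslaughter $340,000; money laundering $85,900; illegal dumping $5,850.
Stacking rule: highest base plus $7,500 per additional charge. Highest is vehicular manslaughter at $340,000; 2 additional charges → +$15,000. Combined base = $355,000.
Offense committed while on probation or parole (+75%): $355,000 × 1.75 = $621,250.
Continuous local residence of ten or more years (−40%): $621,250 × 0.6 = $372,750.
Offense involved a minor victim (+$18,000 flat): $372,750 + $18,000 = $390,750.

$390,750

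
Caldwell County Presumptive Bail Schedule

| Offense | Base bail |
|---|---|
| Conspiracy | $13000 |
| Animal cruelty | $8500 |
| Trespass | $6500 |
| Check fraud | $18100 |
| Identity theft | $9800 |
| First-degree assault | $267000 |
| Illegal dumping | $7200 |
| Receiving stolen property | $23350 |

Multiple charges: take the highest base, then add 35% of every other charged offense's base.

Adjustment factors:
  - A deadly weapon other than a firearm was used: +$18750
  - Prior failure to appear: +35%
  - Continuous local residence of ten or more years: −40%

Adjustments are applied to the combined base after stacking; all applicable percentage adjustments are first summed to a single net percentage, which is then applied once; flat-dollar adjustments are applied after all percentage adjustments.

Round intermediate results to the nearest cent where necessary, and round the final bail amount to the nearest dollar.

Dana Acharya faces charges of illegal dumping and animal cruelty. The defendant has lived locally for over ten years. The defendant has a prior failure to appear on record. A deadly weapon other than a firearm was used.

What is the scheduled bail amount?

$29219

Base amounts from the schedule: illegal dumping $7200; animal cruelty $8500.
Stacking rule: highest base plus 35% of each additional charge. Highest is animal cruelty at $8500. Additional: $7200 × 35% = $2520. Combined base = $8500 + $2520 = $11020.
Net percentage adjustment: +35% −40% = −5%. $11020 × 0.95 = $10469.
A deadly weapon other than a firearm was used (+$18750 flat): $10469 + $18750 = $29219.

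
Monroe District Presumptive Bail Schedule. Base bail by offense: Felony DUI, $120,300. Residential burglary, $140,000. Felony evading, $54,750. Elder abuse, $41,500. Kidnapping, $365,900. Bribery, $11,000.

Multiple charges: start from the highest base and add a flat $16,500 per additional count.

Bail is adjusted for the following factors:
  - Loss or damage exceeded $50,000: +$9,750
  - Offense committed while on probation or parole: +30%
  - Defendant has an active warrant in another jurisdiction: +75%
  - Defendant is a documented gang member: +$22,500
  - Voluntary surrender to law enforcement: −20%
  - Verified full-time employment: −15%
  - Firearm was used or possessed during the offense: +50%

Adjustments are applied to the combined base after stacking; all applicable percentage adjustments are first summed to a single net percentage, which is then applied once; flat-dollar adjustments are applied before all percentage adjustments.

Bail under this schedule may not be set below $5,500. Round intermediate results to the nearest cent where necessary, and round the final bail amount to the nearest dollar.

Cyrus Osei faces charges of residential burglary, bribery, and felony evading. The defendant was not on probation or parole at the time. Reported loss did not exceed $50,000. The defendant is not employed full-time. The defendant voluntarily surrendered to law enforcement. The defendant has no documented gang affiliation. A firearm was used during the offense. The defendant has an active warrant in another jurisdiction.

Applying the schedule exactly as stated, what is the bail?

Base amounts from the schedule: residential burglary $140,000; bribery $11,000; felony evading $54,750.
Stacking rule: highest base plus $16,500 per additional charge. Highest is residential burglary at $140,000; 2 additional charges → +$33,000. Combined base = $173,000.
Net percentage adjustment: +75% −20% +50% = +105%. $173,000 × 2.05 = $354,650.
$354,650 is at or above the $5,500 minimum.

$354,650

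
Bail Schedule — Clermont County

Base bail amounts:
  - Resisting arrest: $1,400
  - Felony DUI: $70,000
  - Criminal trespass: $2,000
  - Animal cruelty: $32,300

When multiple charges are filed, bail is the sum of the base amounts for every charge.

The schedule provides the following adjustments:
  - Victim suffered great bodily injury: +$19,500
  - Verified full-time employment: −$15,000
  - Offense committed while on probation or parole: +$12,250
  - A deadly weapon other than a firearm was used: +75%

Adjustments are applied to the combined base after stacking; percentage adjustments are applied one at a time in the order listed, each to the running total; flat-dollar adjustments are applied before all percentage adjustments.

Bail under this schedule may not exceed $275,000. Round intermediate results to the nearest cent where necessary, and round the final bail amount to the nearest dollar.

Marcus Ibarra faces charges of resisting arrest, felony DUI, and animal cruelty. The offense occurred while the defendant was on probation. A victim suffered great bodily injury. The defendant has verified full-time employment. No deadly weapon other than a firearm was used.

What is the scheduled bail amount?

Base amounts from the schedule: resisting arrest $1,400; felony DUI $70,000; animal cruelty $32,300.
Stacking rule: sum of all bases. $1,400 + $70,000 + $32,300 = $103,700.
Victim suffered great bodily injury (+$19,500 flat): $103,700 + $19,500 = $123,200.
Verified full-time employment (−$15,000 flat): $123,200 − $15,000 = $108,200.
Offense committed while on probation or parole (+$12,250 flat): $108,200 + $12,250 = $120,450.
$120,450 is within the $275,000 maximum.

$120,450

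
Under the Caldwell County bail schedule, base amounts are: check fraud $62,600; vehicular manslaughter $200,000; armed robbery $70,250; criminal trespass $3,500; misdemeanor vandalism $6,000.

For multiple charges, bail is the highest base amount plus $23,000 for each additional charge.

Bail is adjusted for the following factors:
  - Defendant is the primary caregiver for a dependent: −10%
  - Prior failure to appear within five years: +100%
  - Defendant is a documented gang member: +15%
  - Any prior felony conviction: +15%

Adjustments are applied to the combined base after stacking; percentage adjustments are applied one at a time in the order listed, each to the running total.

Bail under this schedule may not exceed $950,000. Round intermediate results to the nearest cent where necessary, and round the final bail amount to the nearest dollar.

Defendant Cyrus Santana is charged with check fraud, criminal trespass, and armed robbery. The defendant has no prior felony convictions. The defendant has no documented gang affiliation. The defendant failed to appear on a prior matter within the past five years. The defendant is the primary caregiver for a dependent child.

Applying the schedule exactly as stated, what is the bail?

Base amounts from the schedule: check fraud $62,600; criminal trespass $3,500; armed robbery $70,250.
Stacking rule: highest base plus $23,000 per additional charge. Highest is armed robbery at $70,250; 2 additional charges → +$46,000. Combined base = $116,250.
Defendant is the primary caregiver for a dependent (−10%): $116,250 × 0.9 = $104,625.
Prior failure to appear within five years (+100%): $104,625 × 2 = $209,250.
$209,250 is within the $950,000 maximum.

$209,250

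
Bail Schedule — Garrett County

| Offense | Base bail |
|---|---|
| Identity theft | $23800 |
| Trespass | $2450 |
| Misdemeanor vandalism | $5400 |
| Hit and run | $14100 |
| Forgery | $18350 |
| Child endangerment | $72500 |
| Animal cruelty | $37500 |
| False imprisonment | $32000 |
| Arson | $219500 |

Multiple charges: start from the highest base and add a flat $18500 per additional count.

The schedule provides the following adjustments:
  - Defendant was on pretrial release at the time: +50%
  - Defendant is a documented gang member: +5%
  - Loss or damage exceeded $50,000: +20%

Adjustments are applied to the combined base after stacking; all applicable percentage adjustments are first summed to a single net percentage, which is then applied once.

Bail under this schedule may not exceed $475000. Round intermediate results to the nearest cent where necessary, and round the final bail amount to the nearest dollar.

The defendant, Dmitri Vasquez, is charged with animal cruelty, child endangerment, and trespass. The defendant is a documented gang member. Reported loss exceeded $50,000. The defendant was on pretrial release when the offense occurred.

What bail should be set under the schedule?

$191625

Base amounts from the schedule: animal cruelty $37500; child endangerment $72500; trespass $2450.
Stacking rule: highest base plus $18500 per additional charge. Highest is child endangerment at $72500; 2 additional charges → +$37000. Combined base = $109500.
Net percentage adjustment: +50% +5% +20% = +75%. $109500 × 1.75 = $191625.
$191625 is within the $475000 maximum.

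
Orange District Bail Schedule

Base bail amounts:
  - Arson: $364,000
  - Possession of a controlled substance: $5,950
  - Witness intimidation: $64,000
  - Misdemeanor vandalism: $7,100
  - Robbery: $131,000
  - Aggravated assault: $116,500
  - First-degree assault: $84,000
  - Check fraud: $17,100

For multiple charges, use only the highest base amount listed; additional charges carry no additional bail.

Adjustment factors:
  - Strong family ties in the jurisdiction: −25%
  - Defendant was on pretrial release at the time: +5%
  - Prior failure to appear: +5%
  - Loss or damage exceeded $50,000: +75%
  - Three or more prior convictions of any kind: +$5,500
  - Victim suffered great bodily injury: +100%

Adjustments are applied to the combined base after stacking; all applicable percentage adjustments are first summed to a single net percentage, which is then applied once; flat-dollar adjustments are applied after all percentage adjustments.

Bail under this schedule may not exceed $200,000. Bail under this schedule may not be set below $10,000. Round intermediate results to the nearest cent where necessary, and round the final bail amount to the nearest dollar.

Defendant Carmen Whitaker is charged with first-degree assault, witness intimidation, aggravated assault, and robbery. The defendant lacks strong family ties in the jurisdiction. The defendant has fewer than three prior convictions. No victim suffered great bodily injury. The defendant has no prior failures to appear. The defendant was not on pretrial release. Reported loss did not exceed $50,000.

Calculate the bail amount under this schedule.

$131,000

Base amounts from the schedule: first-degree assault $84,000; witness intimidation $64,000; aggravated assault $116,500; robbery $131,000.
Stacking rule: use the highest base only. Highest is robbery at $131,000. Combined base = $131,000.
No adjustment factors apply to this defendant.
$131,000 is within the $200,000 maximum.
$131,000 is at or above the $10,000 minimum.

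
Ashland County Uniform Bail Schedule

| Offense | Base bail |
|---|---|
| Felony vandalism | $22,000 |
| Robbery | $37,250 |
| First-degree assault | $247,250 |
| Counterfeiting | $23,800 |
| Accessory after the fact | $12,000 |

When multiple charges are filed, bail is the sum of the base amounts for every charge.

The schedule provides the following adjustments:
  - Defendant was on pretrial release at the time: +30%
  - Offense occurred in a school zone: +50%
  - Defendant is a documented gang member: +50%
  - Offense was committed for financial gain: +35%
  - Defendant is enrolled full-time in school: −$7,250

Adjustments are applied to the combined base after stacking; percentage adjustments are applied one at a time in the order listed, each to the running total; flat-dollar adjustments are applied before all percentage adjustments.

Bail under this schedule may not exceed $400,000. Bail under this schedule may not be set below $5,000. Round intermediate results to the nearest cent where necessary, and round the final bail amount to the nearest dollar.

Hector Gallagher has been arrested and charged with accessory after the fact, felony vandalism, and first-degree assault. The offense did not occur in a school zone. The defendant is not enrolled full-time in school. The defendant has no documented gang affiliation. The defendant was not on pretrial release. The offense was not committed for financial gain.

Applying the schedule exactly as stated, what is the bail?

Base amounts from the schedule: accessory after the fact $12,000; felony vandalism $22,000; first-degree assault $247,250.
Stacking rule: sum of all bases. $12,000 + $22,000 + $247,250 = $281,250.
No adjustment factors apply to this defendant.
$281,250 is within the $400,000 maximum.
$281,250 is at or above the $5,000 minimum.

$281,250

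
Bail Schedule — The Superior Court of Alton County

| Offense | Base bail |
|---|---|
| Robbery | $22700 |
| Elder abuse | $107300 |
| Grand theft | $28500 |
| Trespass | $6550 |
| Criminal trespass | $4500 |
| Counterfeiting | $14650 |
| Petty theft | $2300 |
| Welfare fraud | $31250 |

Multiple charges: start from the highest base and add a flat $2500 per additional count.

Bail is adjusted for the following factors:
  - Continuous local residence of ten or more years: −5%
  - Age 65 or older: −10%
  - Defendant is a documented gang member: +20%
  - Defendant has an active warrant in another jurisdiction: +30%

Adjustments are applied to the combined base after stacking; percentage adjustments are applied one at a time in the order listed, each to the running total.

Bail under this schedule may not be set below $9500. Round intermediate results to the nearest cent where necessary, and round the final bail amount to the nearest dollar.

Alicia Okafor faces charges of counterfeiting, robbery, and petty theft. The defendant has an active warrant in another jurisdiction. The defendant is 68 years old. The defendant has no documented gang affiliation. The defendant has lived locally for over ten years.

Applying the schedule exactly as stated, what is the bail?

Base amounts from the schedule: counterfeiting $14650; robbery $22700; petty theft $2300.
Stacking rule: highest base plus $2500 per additional charge. Highest is robbery at $22700; 2 additional charges → +$5000. Combined base = $27700.
Continuous local residence of ten or more years (−5%): $27700 × 0.95 = $26315.
Age 65 or older (−10%): $26315 × 0.9 = $23683.50.
Defendant has an active warrant in another jurisdiction (+30%): $23683.50 × 1.3 = $30788.55.
$30788.55 is at or above the $9500 minimum.
Rounded to the nearest dollar: $30789.

$30789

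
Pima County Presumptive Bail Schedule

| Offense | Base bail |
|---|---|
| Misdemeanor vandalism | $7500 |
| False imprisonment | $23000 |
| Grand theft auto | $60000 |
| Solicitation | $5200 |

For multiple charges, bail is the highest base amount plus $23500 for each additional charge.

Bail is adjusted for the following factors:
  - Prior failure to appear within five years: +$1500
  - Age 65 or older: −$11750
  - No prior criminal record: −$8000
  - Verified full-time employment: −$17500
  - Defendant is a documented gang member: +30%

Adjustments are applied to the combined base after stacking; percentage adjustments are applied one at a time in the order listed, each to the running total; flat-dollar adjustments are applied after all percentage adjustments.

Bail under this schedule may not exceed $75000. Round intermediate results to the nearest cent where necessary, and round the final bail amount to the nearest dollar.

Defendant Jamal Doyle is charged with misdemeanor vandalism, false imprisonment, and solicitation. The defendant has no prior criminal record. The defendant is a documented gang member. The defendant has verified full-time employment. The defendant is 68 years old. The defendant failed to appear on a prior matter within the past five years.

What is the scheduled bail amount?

Base amounts from the schedule: misdemeanor vandalism $7500; false imprisonment $23000; solicitation $5200.
Stacking rule: highest base plus $23500 per additional charge. Highest is false imprisonment at $23000; 2 additional charges → +$47000. Combined base = $70000.
Defendant is a documented gang member (+30%): $70000 × 1.3 = $91000.
Prior failure to appear within five years (+$1500 flat): $91000 + $1500 = $92500.
Age 65 or older (−$11750 flat): $92500 − $11750 = $80750.
No prior criminal record (−$8000 flat): $80750 − $8000 = $72750.
Verified full-time employment (−$17500 flat): $72750 − $17500 = $55250.
$55250 is within the $75000 maximum.

$55250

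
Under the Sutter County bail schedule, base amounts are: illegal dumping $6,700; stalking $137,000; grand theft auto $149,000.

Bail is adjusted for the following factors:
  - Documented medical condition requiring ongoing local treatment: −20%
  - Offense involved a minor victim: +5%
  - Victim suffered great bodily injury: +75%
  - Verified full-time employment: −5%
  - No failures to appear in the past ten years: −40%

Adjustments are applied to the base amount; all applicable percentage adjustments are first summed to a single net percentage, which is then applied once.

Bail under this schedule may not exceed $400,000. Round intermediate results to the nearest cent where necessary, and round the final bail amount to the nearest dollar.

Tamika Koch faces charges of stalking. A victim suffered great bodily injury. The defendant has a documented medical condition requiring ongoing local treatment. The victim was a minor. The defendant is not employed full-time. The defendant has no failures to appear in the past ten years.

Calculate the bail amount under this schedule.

Base amounts from the schedule: stalking $137,000.
Single charge. Combined base = $137,000.
Net percentage adjustment: −20% +5% +75% −40% = +20%. $137,000 × 1.2 = $164,400.
$164,400 is within the $400,000 maximum.

$164,400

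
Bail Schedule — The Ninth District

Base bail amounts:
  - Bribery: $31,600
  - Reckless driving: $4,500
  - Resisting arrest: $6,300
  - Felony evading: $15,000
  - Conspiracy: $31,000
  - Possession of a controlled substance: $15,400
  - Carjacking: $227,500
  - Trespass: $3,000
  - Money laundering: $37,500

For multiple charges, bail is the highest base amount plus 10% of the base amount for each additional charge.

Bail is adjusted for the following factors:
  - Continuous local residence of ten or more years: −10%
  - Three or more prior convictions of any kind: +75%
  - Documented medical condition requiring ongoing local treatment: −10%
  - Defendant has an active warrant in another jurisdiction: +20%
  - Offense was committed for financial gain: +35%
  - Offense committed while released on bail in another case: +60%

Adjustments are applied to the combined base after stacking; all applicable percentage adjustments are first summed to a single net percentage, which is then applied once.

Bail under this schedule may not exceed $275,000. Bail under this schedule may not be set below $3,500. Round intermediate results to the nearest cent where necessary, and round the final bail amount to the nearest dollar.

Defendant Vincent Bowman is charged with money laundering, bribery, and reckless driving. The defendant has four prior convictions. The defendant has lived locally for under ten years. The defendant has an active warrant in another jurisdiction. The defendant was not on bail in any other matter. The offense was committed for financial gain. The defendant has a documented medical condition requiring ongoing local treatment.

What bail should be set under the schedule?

$90,442

Base amounts from the schedule: money laundering $37,500; bribery $31,600; reckless driving $4,500.
Stacking rule: highest base plus 10% of each additional charge. Highest is money laundering at $37,500. Additional: $31,600 × 10% = $3,160; $4,500 × 10% = $450. Combined base = $37,500 + $3,610 = $41,110.
Net percentage adjustment: +75% −10% +20% +35% = +120%. $41,110 × 2.2 = $90,442.
$90,442 is within the $275,000 maximum.
$90,442 is at or above the $3,500 minimum.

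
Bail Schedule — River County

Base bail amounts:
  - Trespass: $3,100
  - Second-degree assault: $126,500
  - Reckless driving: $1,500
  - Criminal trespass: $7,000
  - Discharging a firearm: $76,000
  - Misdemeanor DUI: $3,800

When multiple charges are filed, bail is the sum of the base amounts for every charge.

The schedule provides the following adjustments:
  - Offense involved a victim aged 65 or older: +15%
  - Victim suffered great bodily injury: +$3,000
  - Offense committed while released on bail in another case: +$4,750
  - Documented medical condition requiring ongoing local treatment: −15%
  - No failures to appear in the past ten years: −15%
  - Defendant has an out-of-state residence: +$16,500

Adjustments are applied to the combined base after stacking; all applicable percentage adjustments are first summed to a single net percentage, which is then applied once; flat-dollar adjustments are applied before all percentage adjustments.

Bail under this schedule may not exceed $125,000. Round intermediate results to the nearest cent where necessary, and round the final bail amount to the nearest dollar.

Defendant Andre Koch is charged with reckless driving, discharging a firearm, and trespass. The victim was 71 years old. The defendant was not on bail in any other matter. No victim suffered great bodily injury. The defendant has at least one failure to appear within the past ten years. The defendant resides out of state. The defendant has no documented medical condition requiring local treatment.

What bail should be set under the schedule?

$111,665

Base amounts from the schedule: reckless driving $1,500; discharging a firearm $76,000; trespass $3,100.
Stacking rule: sum of all bases. $1,500 + $76,000 + $3,100 = $80,600.
Defendant has an out-of-state residence (+$16,500 flat): $80,600 + $16,500 = $97,100.
Offense involved a victim aged 65 or older (+15%): $97,100 × 1.15 = $111,665.
$111,665 is within the $125,000 maximum.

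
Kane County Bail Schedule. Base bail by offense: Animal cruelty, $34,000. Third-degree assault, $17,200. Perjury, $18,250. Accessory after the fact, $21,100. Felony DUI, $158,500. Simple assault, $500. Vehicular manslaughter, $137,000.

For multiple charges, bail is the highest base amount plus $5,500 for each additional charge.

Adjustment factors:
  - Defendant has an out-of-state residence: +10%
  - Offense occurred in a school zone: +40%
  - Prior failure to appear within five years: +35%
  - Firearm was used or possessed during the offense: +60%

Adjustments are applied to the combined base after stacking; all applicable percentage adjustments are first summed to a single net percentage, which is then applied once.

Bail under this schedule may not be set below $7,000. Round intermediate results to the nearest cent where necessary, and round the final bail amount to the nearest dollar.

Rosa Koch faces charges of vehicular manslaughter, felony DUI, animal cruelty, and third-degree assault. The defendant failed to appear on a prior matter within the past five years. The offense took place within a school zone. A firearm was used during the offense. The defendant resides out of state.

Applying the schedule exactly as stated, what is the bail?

$428,750

Base amounts from the schedule: vehicular manslaughter $137,000; felony DUI $158,500; animal cruelty $34,000; third-degree assault $17,200.
Stacking rule: highest base plus $5,500 per additional charge. Highest is felony DUI at $158,500; 3 additional charges → +$16,500. Combined base = $175,000.
Net percentage adjustment: +10% +40% +35% +60% = +145%. $175,000 × 2.45 = $428,750.
$428,750 is at or above the $7,000 minimum.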